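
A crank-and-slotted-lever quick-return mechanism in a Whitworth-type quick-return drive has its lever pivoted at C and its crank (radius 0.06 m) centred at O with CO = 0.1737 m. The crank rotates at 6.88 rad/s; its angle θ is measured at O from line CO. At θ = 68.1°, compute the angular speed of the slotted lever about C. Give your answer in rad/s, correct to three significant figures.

ω = 6.88 rad/s
Crank pin A relative to C: A = (d + r cosθ, r sinθ); lever angle φ = atan2(r sinθ, d + r cosθ).
Differentiating tanφ: φ̇ = rω(d cosθ + r)/(d² + r² + 2dr cosθ).
d² + r² + 2dr cosθ = |CA|² = 0.0415462 m²;  d cosθ + r = +0.12479 m.
|ω_lever| = |0.06·6.88·+0.12479| / 0.0415462 = 1.2399 rad/s.

1.24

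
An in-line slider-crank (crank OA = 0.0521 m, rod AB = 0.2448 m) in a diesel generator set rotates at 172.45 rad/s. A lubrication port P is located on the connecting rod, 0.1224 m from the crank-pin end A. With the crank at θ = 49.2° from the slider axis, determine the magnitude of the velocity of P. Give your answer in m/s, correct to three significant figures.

ω = 172.4 rad/s.  Crank-pin speed |V_A| = rω = 8.9846 m/s, perpendicular to OA.
Rod angle: sinφ = −(r/L) sinθ ⇒ φ = -9.271°; ω_rod = −rω cosθ/√(L²−r²sin²θ) = -24.299 rad/s.
V_P = V_A + ω_rod × AP, with AP = 0.1224 m along the rod.
Components: V_Px = −rω sinθ − a·ω_rod·sinφ = -7.2805 m/s;  V_Py = rω cosθ + a·ω_rod·cosφ = +2.9354 m/s.
|V_P| = √(V_Px² + V_Py²) = 7.85 m/s.

7.85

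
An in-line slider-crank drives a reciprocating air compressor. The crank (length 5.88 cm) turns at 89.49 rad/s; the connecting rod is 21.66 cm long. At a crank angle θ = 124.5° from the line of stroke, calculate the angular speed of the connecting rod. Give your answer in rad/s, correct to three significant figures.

ω = 89.49 rad/s
The rod makes angle φ with the slider axis where L sinφ = r sinθ; differentiating, L cosφ·φ̇ = r ω cosθ.
L cosφ = √(L² − r² sin²θ) = 0.21111 m.
|ω_rod| = r ω |cosθ| / √(L² − r² sin²θ) = 0.0588·89.49·0.56641/0.21111 = 14.118 rad/s.

14.1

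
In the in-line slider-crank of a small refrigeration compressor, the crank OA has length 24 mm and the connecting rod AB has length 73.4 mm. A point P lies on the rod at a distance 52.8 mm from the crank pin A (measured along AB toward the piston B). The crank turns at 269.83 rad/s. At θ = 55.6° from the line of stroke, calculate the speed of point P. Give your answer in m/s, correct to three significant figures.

ω = 269.8 rad/s.  Crank-pin speed |V_A| = rω = 6.4759 m/s, perpendicular to OA.
Rod angle: sinφ = −(r/L) sinθ ⇒ φ = -15.652°; ω_rod = −rω cosθ/√(L²−r²sin²θ) = -51.765 rad/s.
V_P = V_A + ω_rod × AP, with AP = 0.0528 m along the rod.
Components: V_Px = −rω sinθ − a·ω_rod·sinφ = -6.0808 m/s;  V_Py = rω cosθ + a·ω_rod·cosφ = +1.0268 m/s.
|V_P| = √(V_Px² + V_Py²) = 6.1669 m/s.

6.17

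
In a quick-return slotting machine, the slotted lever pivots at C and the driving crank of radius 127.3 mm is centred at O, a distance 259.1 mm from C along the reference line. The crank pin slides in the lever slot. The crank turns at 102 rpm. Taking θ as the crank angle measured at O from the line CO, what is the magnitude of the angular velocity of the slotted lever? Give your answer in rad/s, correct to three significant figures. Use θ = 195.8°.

8.35

ω = 10.68 rad/s (from 102 rpm).
Crank pin A relative to C: A = (d + r cosθ, r sinθ); lever angle φ = atan2(r sinθ, d + r cosθ).
Differentiating tanφ: φ̇ = rω(d cosθ + r)/(d² + r² + 2dr cosθ).
d² + r² + 2dr cosθ = |CA|² = 0.0198636 m²;  d cosθ + r = -0.12201 m.
|ω_lever| = |0.1273·10.68·-0.12201| / 0.0198636 = 8.3521 rad/s.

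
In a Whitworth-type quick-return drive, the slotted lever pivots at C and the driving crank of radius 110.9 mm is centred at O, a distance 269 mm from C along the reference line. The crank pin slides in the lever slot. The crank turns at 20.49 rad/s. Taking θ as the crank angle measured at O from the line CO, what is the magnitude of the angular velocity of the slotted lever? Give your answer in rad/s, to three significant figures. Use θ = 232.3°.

ω = 20.49 rad/s
Crank pin A relative to C: A = (d + r cosθ, r sinθ); lever angle φ = atan2(r sinθ, d + r cosθ).
Differentiating tanφ: φ̇ = rω(d cosθ + r)/(d² + r² + 2dr cosθ).
d² + r² + 2dr cosθ = |CA|² = 0.0481735 m²;  d cosθ + r = -0.053601 m.
|ω_lever| = |0.1109·20.49·-0.053601| / 0.0481735 = 2.5283 rad/s.

2.53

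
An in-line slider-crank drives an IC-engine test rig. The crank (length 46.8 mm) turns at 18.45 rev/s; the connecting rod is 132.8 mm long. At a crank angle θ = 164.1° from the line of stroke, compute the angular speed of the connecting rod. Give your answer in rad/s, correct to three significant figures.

39.5

ω = 115.9 rad/s (converted from 18.45 rev/s).
The rod makes angle φ with the slider axis where L sinφ = r sinθ; differentiating, L cosφ·φ̇ = r ω cosθ.
L cosφ = √(L² − r² sin²θ) = 0.13218 m.
|ω_rod| = r ω |cosθ| / √(L² − r² sin²θ) = 0.0468·115.9·0.96174/0.13218 = 39.474 rad/s.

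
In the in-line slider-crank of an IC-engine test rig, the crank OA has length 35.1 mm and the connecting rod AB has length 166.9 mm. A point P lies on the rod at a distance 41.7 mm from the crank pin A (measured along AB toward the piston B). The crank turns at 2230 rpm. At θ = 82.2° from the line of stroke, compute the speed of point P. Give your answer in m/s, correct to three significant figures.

8.22

ω = 233.5 rad/s.  Crank-pin speed |V_A| = rω = 8.1967 m/s, perpendicular to OA.
Rod angle: sinφ = −(r/L) sinθ ⇒ φ = -12.026°; ω_rod = −rω cosθ/√(L²−r²sin²θ) = -6.8148 rad/s.
V_P = V_A + ω_rod × AP, with AP = 0.0417 m along the rod.
Components: V_Px = −rω sinθ − a·ω_rod·sinφ = -8.1801 m/s;  V_Py = rω cosθ + a·ω_rod·cosφ = +0.83448 m/s.
|V_P| = √(V_Px² + V_Py²) = 8.2226 m/s.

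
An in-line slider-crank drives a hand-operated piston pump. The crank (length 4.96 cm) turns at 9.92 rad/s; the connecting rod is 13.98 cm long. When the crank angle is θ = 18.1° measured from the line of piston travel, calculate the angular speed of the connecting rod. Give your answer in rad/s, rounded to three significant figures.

ω = 9.92 rad/s
The rod makes angle φ with the slider axis where L sinφ = r sinθ; differentiating, L cosφ·φ̇ = r ω cosθ.
L cosφ = √(L² − r² sin²θ) = 0.13895 m.
|ω_rod| = r ω |cosθ| / √(L² − r² sin²θ) = 0.0496·9.92·0.95052/0.13895 = 3.3659 rad/s.

3.37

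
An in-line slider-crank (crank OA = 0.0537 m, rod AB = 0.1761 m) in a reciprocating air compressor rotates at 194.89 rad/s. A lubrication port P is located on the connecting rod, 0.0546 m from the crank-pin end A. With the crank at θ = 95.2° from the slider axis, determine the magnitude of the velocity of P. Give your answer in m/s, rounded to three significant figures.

10.3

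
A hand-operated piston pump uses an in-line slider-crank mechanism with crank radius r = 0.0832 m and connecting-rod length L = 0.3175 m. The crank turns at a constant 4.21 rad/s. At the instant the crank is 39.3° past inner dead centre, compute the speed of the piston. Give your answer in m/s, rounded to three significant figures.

0.267

ω = 4.21 rad/s
For an in-line slider-crank, x = r cosθ + √(L² − r² sin²θ), so v = −rω sinθ·[1 + r cosθ/√(L² − r² sin²θ)].
With r = 0.0832 m, L = 0.3175 m, θ = 39.3°: √(L² − r² sin²θ) = 0.3131 m.
v = −0.0832·4.21·0.63338·[1 + 0.0832·0.77384/0.3131] = -0.26748 m/s.
|v| = 0.26748 m/s.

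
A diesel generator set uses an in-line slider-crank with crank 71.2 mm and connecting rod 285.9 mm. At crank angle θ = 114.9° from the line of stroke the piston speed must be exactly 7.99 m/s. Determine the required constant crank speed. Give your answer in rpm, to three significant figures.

1320

For an in-line slider-crank, |v_piston| = rω|sinθ|·[1 + r cosθ/√(L² − r² sin²θ)].
With r = 0.0712 m, L = 0.2859 m, θ = 114.9°: the bracketed kinematic factor |dx/dθ| = 0.05763 m.
ω = v/|dx/dθ| = 7.99/0.05763 = 138.64 rad/s.
N = 60ω/(2π) = 1323.9 rpm.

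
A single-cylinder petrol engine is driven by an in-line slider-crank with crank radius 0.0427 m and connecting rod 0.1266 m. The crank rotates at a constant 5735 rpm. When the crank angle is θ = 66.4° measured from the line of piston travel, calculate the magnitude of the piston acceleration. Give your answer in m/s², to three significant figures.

2550

ω = 2π·5735/60 = 600.6 rad/s
x(θ) = r cosθ + √(L² − r² sin²θ); with ω constant, a = ω²·d²x/dθ².
d²x/dθ² = −r cosθ − r²(cos2θ)/√u − r⁴ sin²2θ/(4u^{3/2}),  u = L² − r² sin²θ = 0.0144965 m².
Substituting r = 0.0427 m, L = 0.1266 m, θ = 66.4°: d²x/dθ² = -0.0070622 m.
a = ω²·d²x/dθ² = (600.6)²·(-0.0070622) = -2547.2 m/s²;  |a| = 2547.2 m/s².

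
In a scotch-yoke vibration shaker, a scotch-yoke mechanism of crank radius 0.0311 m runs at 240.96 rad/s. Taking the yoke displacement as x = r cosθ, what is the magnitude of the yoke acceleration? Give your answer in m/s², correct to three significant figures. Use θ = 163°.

ω = 241 rad/s
x = r cosθ ⇒ ẍ = −rω² cosθ (ω constant).
|a| = rω²|cosθ| = 0.0311·(241)²·|cos 163°| = 1726.8 m/s².

1730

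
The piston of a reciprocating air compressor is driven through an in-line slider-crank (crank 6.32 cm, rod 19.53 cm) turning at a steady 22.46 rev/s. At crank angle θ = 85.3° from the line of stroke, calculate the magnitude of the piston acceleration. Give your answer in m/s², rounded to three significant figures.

ω = 2π·22.5 = 141.1 rad/s
x(θ) = r cosθ + √(L² − r² sin²θ); with ω constant, a = ω²·d²x/dθ².
d²x/dθ² = −r cosθ − r²(cos2θ)/√u − r⁴ sin²2θ/(4u^{3/2}),  u = L² − r² sin²θ = 0.0341747 m².
Substituting r = 0.0632 m, L = 0.1953 m, θ = 85.3°: d²x/dθ² = +0.016121 m.
a = ω²·d²x/dθ² = (141.1)²·(+0.016121) = +321.05 m/s²;  |a| = 321.05 m/s².

321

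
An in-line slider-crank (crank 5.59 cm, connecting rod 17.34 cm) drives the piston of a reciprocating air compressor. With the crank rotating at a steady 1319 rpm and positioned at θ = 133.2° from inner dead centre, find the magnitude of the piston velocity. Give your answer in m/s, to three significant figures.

4.35

ω = 2π·1319/60 = 138.1 rad/s
For an in-line slider-crank, x = r cosθ + √(L² − r² sin²θ), so v = −rω sinθ·[1 + r cosθ/√(L² − r² sin²θ)].
With r = 0.0559 m, L = 0.1734 m, θ = 133.2°: √(L² − r² sin²θ) = 0.16854 m.
v = −0.0559·138.1·0.72897·[1 + 0.0559·-0.68455/0.16854] = -4.3506 m/s.
|v| = 4.3506 m/s.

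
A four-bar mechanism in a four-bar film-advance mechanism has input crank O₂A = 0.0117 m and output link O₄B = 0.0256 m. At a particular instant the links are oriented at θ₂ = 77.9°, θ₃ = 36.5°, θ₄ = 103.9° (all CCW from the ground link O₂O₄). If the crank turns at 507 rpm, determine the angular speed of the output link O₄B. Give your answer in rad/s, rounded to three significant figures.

ω₂ = 53.09 rad/s (from 507 rpm).
Differentiating the loop-closure r₂e^{iθ₂}+r₃e^{iθ₃}=r₁+r₄e^{iθ₄} gives r₂ω₂e^{iθ₂}+r₃ω₃e^{iθ₃}=r₄ω₄e^{iθ₄}.
Eliminating the other unknown: ω₄ = r₂ω₂ sin(θ₂−θ₃) / [r₄ sin(θ₄−θ₃)].
Numerator sine = +0.66131; denominator sine = +0.92321.
Result = 0.0117·53.09·(+0.66131) / (0.0256·(+0.92321)) = +17.382 rad/s; magnitude 17.382 rad/s.

17.4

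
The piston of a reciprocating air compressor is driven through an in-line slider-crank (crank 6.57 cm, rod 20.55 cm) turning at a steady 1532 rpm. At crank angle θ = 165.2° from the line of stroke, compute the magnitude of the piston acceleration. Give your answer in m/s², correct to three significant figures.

ω = 2π·1532/60 = 160.4 rad/s
x(θ) = r cosθ + √(L² − r² sin²θ); with ω constant, a = ω²·d²x/dθ².
d²x/dθ² = −r cosθ − r²(cos2θ)/√u − r⁴ sin²2θ/(4u^{3/2}),  u = L² − r² sin²θ = 0.0419486 m².
Substituting r = 0.0657 m, L = 0.2055 m, θ = 165.2°: d²x/dθ² = +0.045063 m.
a = ω²·d²x/dθ² = (160.4)²·(+0.045063) = +1159.8 m/s²;  |a| = 1159.8 m/s².

1160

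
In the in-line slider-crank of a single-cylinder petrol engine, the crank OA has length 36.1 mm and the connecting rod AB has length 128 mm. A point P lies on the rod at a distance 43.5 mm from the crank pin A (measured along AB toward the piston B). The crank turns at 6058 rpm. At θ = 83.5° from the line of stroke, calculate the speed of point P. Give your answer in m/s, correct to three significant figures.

23.1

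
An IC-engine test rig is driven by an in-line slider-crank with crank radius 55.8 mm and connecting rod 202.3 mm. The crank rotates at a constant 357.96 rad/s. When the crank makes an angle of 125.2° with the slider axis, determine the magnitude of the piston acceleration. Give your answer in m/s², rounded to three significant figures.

4760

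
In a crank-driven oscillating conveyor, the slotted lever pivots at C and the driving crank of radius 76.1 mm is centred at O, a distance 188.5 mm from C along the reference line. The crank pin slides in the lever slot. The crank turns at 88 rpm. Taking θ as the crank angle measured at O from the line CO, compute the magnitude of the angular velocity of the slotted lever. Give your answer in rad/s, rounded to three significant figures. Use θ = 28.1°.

2.55

ω = 9.215 rad/s (from 88 rpm).
Crank pin A relative to C: A = (d + r cosθ, r sinθ); lever angle φ = atan2(r sinθ, d + r cosθ).
Differentiating tanφ: φ̇ = rω(d cosθ + r)/(d² + r² + 2dr cosθ).
d² + r² + 2dr cosθ = |CA|² = 0.0666314 m²;  d cosθ + r = +0.24238 m.
|ω_lever| = |0.0761·9.215·+0.24238| / 0.0666314 = 2.551 rad/s.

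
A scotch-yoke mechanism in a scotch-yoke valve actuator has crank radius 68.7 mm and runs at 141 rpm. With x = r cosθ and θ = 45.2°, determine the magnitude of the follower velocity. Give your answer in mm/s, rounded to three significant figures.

720

ω = 14.77 rad/s (from 141 rpm).
x = r cosθ ⇒ ẋ = −rω sinθ.
|v| = rω|sinθ| = 0.0687·14.77·|sin 45.2°| = 0.71978 m/s = 719.78 mm/s.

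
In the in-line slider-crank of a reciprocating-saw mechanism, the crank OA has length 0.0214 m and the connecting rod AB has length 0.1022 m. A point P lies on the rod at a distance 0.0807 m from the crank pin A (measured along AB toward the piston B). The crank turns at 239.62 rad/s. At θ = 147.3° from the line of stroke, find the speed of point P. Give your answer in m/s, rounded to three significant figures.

ω = 239.6 rad/s.  Crank-pin speed |V_A| = rω = 5.1279 m/s, perpendicular to OA.
Rod angle: sinφ = −(r/L) sinθ ⇒ φ = -6.495°; ω_rod = −rω cosθ/√(L²−r²sin²θ) = +42.495 rad/s.
V_P = V_A + ω_rod × AP, with AP = 0.0807 m along the rod.
Components: V_Px = −rω sinθ − a·ω_rod·sinφ = -2.3823 m/s;  V_Py = rω cosθ + a·ω_rod·cosφ = -0.90779 m/s.
|V_P| = √(V_Px² + V_Py²) = 2.5494 m/s.

2.55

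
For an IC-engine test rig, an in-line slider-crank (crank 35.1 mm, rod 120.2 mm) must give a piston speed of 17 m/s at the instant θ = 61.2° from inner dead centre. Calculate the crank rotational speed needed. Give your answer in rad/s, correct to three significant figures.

482

For an in-line slider-crank, |v_piston| = rω|sinθ|·[1 + r cosθ/√(L² − r² sin²θ)].
With r = 0.0351 m, L = 0.1202 m, θ = 61.2°: the bracketed kinematic factor |dx/dθ| = 0.035234 m.
ω = v/|dx/dθ| = 17/0.035234 = 482.48 rad/s.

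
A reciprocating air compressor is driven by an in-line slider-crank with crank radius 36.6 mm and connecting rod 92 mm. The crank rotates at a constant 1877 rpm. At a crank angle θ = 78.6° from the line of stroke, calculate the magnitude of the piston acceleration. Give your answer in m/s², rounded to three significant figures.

ω = 2π·1877/60 = 196.6 rad/s
x(θ) = r cosθ + √(L² − r² sin²θ); with ω constant, a = ω²·d²x/dθ².
d²x/dθ² = −r cosθ − r²(cos2θ)/√u − r⁴ sin²2θ/(4u^{3/2}),  u = L² − r² sin²θ = 0.00717677 m².
Substituting r = 0.0366 m, L = 0.092 m, θ = 78.6°: d²x/dθ² = +0.0072318 m.
a = ω²·d²x/dθ² = (196.6)²·(+0.0072318) = +279.4 m/s²;  |a| = 279.4 m/s².

279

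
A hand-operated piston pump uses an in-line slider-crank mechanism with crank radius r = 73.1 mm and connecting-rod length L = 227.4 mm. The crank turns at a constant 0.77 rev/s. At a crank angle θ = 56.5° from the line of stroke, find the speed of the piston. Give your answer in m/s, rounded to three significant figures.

ω = 2π·0.77 = 4.838 rad/s
For an in-line slider-crank, x = r cosθ + √(L² − r² sin²θ), so v = −rω sinθ·[1 + r cosθ/√(L² − r² sin²θ)].
With r = 0.0731 m, L = 0.2274 m, θ = 56.5°: √(L² − r² sin²θ) = 0.21908 m.
v = −0.0731·4.838·0.83389·[1 + 0.0731·0.55194/0.21908] = -0.34923 m/s.
|v| = 0.34923 m/s.

0.349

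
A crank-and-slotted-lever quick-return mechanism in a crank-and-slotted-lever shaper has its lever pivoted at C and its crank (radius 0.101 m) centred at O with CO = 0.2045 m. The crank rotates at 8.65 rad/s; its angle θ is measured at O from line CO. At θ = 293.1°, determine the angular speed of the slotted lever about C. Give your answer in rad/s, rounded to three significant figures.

ω = 8.65 rad/s
Crank pin A relative to C: A = (d + r cosθ, r sinθ); lever angle φ = atan2(r sinθ, d + r cosθ).
Differentiating tanφ: φ̇ = rω(d cosθ + r)/(d² + r² + 2dr cosθ).
d² + r² + 2dr cosθ = |CA|² = 0.0682283 m²;  d cosθ + r = +0.18123 m.
|ω_lever| = |0.101·8.65·+0.18123| / 0.0682283 = 2.3207 rad/s.

2.32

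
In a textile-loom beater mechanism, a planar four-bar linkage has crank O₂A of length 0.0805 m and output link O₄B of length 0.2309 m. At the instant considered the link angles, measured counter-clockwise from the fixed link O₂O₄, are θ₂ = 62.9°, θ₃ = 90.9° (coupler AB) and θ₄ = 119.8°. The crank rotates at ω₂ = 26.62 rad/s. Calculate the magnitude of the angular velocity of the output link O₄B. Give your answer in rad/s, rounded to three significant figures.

ω₂ = 26.62 rad/s
Differentiating the loop-closure r₂e^{iθ₂}+r₃e^{iθ₃}=r₁+r₄e^{iθ₄} gives r₂ω₂e^{iθ₂}+r₃ω₃e^{iθ₃}=r₄ω₄e^{iθ₄}.
Eliminating the other unknown: ω₄ = r₂ω₂ sin(θ₂−θ₃) / [r₄ sin(θ₄−θ₃)].
Numerator sine = -0.46947; denominator sine = +0.48328.
Result = 0.0805·26.62·(-0.46947) / (0.2309·(+0.48328)) = -9.0155 rad/s; magnitude 9.0155 rad/s.

9.02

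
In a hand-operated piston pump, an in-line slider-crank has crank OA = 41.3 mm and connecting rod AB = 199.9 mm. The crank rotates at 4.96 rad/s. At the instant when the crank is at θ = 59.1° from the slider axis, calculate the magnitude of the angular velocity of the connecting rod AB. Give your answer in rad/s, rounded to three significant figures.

ω = 4.96 rad/s
The rod makes angle φ with the slider axis where L sinφ = r sinθ; differentiating, L cosφ·φ̇ = r ω cosθ.
L cosφ = √(L² − r² sin²θ) = 0.19673 m.
|ω_rod| = r ω |cosθ| / √(L² − r² sin²θ) = 0.0413·4.96·0.51354/0.19673 = 0.53472 rad/s.

0.535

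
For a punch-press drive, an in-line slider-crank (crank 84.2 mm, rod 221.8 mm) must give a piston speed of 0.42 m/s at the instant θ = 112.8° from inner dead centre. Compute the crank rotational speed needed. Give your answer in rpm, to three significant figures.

61.3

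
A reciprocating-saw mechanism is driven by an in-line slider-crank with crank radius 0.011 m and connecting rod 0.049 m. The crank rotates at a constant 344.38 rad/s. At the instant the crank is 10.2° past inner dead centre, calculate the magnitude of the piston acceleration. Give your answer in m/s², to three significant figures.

1560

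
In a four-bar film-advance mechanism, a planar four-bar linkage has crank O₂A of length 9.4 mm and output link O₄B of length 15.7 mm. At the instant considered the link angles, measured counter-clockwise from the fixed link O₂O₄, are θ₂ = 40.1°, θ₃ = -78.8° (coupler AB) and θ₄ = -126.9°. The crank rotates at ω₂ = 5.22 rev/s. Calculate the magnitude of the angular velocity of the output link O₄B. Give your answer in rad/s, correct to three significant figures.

ω₂ = 32.8 rad/s (from 5.22 rev/s).
Differentiating the loop-closure r₂e^{iθ₂}+r₃e^{iθ₃}=r₁+r₄e^{iθ₄} gives r₂ω₂e^{iθ₂}+r₃ω₃e^{iθ₃}=r₄ω₄e^{iθ₄}.
Eliminating the other unknown: ω₄ = r₂ω₂ sin(θ₂−θ₃) / [r₄ sin(θ₄−θ₃)].
Numerator sine = +0.87546; denominator sine = -0.74431.
Result = 0.0094·32.8·(+0.87546) / (0.0157·(-0.74431)) = -23.097 rad/s; magnitude 23.097 rad/s.

23.1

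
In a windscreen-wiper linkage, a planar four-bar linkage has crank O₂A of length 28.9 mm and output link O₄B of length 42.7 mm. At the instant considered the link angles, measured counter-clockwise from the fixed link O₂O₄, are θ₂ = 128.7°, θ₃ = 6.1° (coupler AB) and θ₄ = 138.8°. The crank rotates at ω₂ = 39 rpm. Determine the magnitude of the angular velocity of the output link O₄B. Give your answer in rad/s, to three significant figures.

ω₂ = 4.084 rad/s (from 39 rpm).
Differentiating the loop-closure r₂e^{iθ₂}+r₃e^{iθ₃}=r₁+r₄e^{iθ₄} gives r₂ω₂e^{iθ₂}+r₃ω₃e^{iθ₃}=r₄ω₄e^{iθ₄}.
Eliminating the other unknown: ω₄ = r₂ω₂ sin(θ₂−θ₃) / [r₄ sin(θ₄−θ₃)].
Numerator sine = +0.84245; denominator sine = +0.73491.
Result = 0.0289·4.084·(+0.84245) / (0.0427·(+0.73491)) = +3.1686 rad/s; magnitude 3.1686 rad/s.

3.17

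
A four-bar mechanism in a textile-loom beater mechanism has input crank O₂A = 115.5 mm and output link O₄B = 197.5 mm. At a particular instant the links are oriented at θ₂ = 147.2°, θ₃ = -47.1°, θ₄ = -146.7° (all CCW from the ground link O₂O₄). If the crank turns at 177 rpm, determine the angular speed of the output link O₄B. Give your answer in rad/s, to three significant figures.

2.72

ω₂ = 18.54 rad/s (from 177 rpm).
Differentiating the loop-closure r₂e^{iθ₂}+r₃e^{iθ₃}=r₁+r₄e^{iθ₄} gives r₂ω₂e^{iθ₂}+r₃ω₃e^{iθ₃}=r₄ω₄e^{iθ₄}.
Eliminating the other unknown: ω₄ = r₂ω₂ sin(θ₂−θ₃) / [r₄ sin(θ₄−θ₃)].
Numerator sine = -0.24700; denominator sine = -0.98600.
Result = 0.1155·18.54·(-0.24700) / (0.1975·(-0.98600)) = +2.7154 rad/s; magnitude 2.7154 rad/s.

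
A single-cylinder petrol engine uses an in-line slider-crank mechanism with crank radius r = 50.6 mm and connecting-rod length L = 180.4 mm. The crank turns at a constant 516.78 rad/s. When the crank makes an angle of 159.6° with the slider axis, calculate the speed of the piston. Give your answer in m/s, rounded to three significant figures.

ω = 516.8 rad/s
For an in-line slider-crank, x = r cosθ + √(L² − r² sin²θ), so v = −rω sinθ·[1 + r cosθ/√(L² − r² sin²θ)].
With r = 0.0506 m, L = 0.1804 m, θ = 159.6°: √(L² − r² sin²θ) = 0.17954 m.
v = −0.0506·516.8·0.34857·[1 + 0.0506·-0.93728/0.17954] = -6.707 m/s.
|v| = 6.707 m/s.

6.71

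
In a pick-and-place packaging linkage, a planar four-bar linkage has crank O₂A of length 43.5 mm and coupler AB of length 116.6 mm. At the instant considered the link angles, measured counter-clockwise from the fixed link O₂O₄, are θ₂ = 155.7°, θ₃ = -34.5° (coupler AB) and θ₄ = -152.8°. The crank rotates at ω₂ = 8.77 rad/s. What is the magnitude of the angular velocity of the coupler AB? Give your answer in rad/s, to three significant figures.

2.91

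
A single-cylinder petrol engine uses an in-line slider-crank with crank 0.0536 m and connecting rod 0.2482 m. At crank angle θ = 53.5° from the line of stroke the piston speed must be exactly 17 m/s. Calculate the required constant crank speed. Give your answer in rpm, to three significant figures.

3330

For an in-line slider-crank, |v_piston| = rω|sinθ|·[1 + r cosθ/√(L² − r² sin²θ)].
With r = 0.0536 m, L = 0.2482 m, θ = 53.5°: the bracketed kinematic factor |dx/dθ| = 0.048707 m.
ω = v/|dx/dθ| = 17/0.048707 = 349.03 rad/s.
N = 60ω/(2π) = 3333 rpm.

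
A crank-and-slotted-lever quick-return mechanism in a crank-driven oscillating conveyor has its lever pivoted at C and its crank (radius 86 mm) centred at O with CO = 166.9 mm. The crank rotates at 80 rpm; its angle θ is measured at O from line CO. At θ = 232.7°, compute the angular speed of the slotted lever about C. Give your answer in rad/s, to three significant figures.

0.611

ω = 8.378 rad/s (from 80 rpm).
Crank pin A relative to C: A = (d + r cosθ, r sinθ); lever angle φ = atan2(r sinθ, d + r cosθ).
Differentiating tanφ: φ̇ = rω(d cosθ + r)/(d² + r² + 2dr cosθ).
d² + r² + 2dr cosθ = |CA|² = 0.0178556 m²;  d cosθ + r = -0.015139 m.
|ω_lever| = |0.086·8.378·-0.015139| / 0.0178556 = 0.61088 rad/s.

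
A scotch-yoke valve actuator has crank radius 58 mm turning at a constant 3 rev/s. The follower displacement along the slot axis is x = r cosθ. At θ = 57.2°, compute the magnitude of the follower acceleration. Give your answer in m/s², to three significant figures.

ω = 18.85 rad/s (from 3 rev/s).
x = r cosθ ⇒ ẍ = −rω² cosθ (ω constant).
|a| = rω²|cosθ| = 0.058·(18.85)²·|cos 57.2°| = 11.163 m/s².

11.2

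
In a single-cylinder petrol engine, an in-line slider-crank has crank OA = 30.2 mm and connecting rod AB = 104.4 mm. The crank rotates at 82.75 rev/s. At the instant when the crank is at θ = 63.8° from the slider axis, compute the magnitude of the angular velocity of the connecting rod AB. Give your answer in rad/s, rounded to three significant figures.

ω = 519.9 rad/s (converted from 82.75 rev/s).
The rod makes angle φ with the slider axis where L sinφ = r sinθ; differentiating, L cosφ·φ̇ = r ω cosθ.
L cosφ = √(L² − r² sin²θ) = 0.10082 m.
|ω_rod| = r ω |cosθ| / √(L² − r² sin²θ) = 0.0302·519.9·0.44151/0.10082 = 68.76 rad/s.

68.8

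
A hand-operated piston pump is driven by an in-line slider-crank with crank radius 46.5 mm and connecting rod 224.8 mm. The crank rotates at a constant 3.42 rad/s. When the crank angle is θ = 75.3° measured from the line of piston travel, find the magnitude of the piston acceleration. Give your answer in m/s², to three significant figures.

ω = 3.42 rad/s
x(θ) = r cosθ + √(L² − r² sin²θ); with ω constant, a = ω²·d²x/dθ².
d²x/dθ² = −r cosθ − r²(cos2θ)/√u − r⁴ sin²2θ/(4u^{3/2}),  u = L² − r² sin²θ = 0.048512 m².
Substituting r = 0.0465 m, L = 0.2248 m, θ = 75.3°: d²x/dθ² = -0.0032734 m.
a = ω²·d²x/dθ² = (3.42)²·(-0.0032734) = -0.038286 m/s²;  |a| = 0.038286 m/s².

0.0383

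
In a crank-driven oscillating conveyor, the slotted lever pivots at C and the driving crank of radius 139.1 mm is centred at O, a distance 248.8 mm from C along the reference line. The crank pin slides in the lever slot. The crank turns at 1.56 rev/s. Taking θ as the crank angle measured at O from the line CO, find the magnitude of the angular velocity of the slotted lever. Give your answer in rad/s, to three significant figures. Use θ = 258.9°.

ω = 9.802 rad/s (from 1.56 rev/s).
Crank pin A relative to C: A = (d + r cosθ, r sinθ); lever angle φ = atan2(r sinθ, d + r cosθ).
Differentiating tanφ: φ̇ = rω(d cosθ + r)/(d² + r² + 2dr cosθ).
d² + r² + 2dr cosθ = |CA|² = 0.0679246 m²;  d cosθ + r = +0.091201 m.
|ω_lever| = |0.1391·9.802·+0.091201| / 0.0679246 = 1.8306 rad/s.

1.83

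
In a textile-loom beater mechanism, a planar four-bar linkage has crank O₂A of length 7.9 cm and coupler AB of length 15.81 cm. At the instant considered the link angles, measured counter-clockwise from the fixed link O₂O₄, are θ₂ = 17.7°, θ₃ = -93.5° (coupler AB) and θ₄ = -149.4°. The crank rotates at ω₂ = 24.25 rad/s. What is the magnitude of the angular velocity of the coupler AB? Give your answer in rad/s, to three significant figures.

3.27

ω₂ = 24.25 rad/s
Differentiating the loop-closure r₂e^{iθ₂}+r₃e^{iθ₃}=r₁+r₄e^{iθ₄} gives r₂ω₂e^{iθ₂}+r₃ω₃e^{iθ₃}=r₄ω₄e^{iθ₄}.
Eliminating the other unknown: ω₃ = r₂ω₂ sin(θ₄−θ₂) / [r₃ sin(θ₃−θ₄)].
Numerator sine = -0.22325; denominator sine = +0.82806.
Result = 0.079·24.25·(-0.22325) / (0.1581·(+0.82806)) = -3.2669 rad/s; magnitude 3.2669 rad/s.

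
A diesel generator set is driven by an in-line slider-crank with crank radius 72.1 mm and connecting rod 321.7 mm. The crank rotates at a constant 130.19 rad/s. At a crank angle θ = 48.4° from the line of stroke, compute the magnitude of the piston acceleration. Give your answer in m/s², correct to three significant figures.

782

ω = 130.2 rad/s
x(θ) = r cosθ + √(L² − r² sin²θ); with ω constant, a = ω²·d²x/dθ².
d²x/dθ² = −r cosθ − r²(cos2θ)/√u − r⁴ sin²2θ/(4u^{3/2}),  u = L² − r² sin²θ = 0.100584 m².
Substituting r = 0.0721 m, L = 0.3217 m, θ = 48.4°: d²x/dθ² = -0.046137 m.
a = ω²·d²x/dθ² = (130.2)²·(-0.046137) = -782 m/s²;  |a| = 782 m/s².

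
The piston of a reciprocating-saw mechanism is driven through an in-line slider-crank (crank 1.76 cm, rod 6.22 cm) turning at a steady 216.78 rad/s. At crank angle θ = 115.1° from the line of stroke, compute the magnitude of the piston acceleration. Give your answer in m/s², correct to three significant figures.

503

ω = 216.8 rad/s
x(θ) = r cosθ + √(L² − r² sin²θ); with ω constant, a = ω²·d²x/dθ².
d²x/dθ² = −r cosθ − r²(cos2θ)/√u − r⁴ sin²2θ/(4u^{3/2}),  u = L² − r² sin²θ = 0.00361482 m².
Substituting r = 0.0176 m, L = 0.0622 m, θ = 115.1°: d²x/dθ² = +0.010699 m.
a = ω²·d²x/dθ² = (216.8)²·(+0.010699) = +502.77 m/s²;  |a| = 502.77 m/s².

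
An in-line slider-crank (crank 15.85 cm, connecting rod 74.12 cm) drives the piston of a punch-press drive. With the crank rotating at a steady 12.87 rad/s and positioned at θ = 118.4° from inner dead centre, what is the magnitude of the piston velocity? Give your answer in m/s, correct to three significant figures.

1.61

ω = 12.87 rad/s
For an in-line slider-crank, x = r cosθ + √(L² − r² sin²θ), so v = −rω sinθ·[1 + r cosθ/√(L² − r² sin²θ)].
With r = 0.1585 m, L = 0.7412 m, θ = 118.4°: √(L² − r² sin²θ) = 0.72797 m.
v = −0.1585·12.87·0.87965·[1 + 0.1585·-0.47562/0.72797] = -1.6086 m/s.
|v| = 1.6086 m/s.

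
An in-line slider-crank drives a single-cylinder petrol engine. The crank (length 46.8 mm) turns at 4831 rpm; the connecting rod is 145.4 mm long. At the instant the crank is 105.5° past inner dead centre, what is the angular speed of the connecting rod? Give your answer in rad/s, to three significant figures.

ω = 505.9 rad/s (converted from 4831 rpm).
The rod makes angle φ with the slider axis where L sinφ = r sinθ; differentiating, L cosφ·φ̇ = r ω cosθ.
L cosφ = √(L² − r² sin²θ) = 0.13823 m.
|ω_rod| = r ω |cosθ| / √(L² − r² sin²θ) = 0.0468·505.9·0.26724/0.13823 = 45.773 rad/s.

45.8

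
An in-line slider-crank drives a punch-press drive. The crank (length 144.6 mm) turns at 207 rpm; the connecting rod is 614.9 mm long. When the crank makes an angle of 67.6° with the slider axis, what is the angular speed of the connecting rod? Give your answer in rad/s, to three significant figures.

1.99

ω = 21.68 rad/s (converted from 207 rpm).
The rod makes angle φ with the slider axis where L sinφ = r sinθ; differentiating, L cosφ·φ̇ = r ω cosθ.
L cosφ = √(L² − r² sin²θ) = 0.60019 m.
|ω_rod| = r ω |cosθ| / √(L² − r² sin²θ) = 0.1446·21.68·0.38107/0.60019 = 1.9901 rad/s.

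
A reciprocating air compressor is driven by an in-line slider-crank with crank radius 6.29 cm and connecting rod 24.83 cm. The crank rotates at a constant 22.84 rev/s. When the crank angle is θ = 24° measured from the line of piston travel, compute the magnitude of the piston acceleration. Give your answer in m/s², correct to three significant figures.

1410

ω = 2π·22.8 = 143.5 rad/s
x(θ) = r cosθ + √(L² − r² sin²θ); with ω constant, a = ω²·d²x/dθ².
d²x/dθ² = −r cosθ − r²(cos2θ)/√u − r⁴ sin²2θ/(4u^{3/2}),  u = L² − r² sin²θ = 0.0609984 m².
Substituting r = 0.0629 m, L = 0.2483 m, θ = 24°: d²x/dθ² = -0.068324 m.
a = ω²·d²x/dθ² = (143.5)²·(-0.068324) = -1407.1 m/s²;  |a| = 1407.1 m/s².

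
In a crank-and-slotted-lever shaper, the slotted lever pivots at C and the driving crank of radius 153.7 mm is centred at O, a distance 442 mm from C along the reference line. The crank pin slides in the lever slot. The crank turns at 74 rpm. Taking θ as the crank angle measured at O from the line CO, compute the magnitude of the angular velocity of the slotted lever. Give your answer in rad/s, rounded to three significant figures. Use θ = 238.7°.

ω = 7.749 rad/s (from 74 rpm).
Crank pin A relative to C: A = (d + r cosθ, r sinθ); lever angle φ = atan2(r sinθ, d + r cosθ).
Differentiating tanφ: φ̇ = rω(d cosθ + r)/(d² + r² + 2dr cosθ).
d² + r² + 2dr cosθ = |CA|² = 0.1484 m²;  d cosθ + r = -0.075927 m.
|ω_lever| = |0.1537·7.749·-0.075927| / 0.1484 = 0.60939 rad/s.

0.609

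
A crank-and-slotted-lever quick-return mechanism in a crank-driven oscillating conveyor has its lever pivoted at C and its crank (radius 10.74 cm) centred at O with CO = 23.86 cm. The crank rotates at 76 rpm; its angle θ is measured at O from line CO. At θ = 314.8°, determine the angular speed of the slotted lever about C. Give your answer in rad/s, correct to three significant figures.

2.25

ω = 7.959 rad/s (from 76 rpm).
Crank pin A relative to C: A = (d + r cosθ, r sinθ); lever angle φ = atan2(r sinθ, d + r cosθ).
Differentiating tanφ: φ̇ = rω(d cosθ + r)/(d² + r² + 2dr cosθ).
d² + r² + 2dr cosθ = |CA|² = 0.104578 m²;  d cosθ + r = +0.27553 m.
|ω_lever| = |0.1074·7.959·+0.27553| / 0.104578 = 2.252 rad/s.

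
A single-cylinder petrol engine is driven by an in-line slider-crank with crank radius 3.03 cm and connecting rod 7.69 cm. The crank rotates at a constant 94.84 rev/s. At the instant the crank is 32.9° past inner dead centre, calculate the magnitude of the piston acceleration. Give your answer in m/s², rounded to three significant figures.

11000

ω = 2π·94.8 = 595.9 rad/s
x(θ) = r cosθ + √(L² − r² sin²θ); with ω constant, a = ω²·d²x/dθ².
d²x/dθ² = −r cosθ − r²(cos2θ)/√u − r⁴ sin²2θ/(4u^{3/2}),  u = L² − r² sin²θ = 0.00564274 m².
Substituting r = 0.0303 m, L = 0.0769 m, θ = 32.9°: d²x/dθ² = -0.030864 m.
a = ω²·d²x/dθ² = (595.9)²·(-0.030864) = -10960 m/s²;  |a| = 10960 m/s².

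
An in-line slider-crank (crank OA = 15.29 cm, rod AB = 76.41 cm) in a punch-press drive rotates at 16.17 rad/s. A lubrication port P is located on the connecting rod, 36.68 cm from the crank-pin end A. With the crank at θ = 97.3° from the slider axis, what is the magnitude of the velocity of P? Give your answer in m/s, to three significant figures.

ω = 16.17 rad/s.  Crank-pin speed |V_A| = rω = 2.4724 m/s, perpendicular to OA.
Rod angle: sinφ = −(r/L) sinθ ⇒ φ = -11.448°; ω_rod = −rω cosθ/√(L²−r²sin²θ) = +0.41949 rad/s.
V_P = V_A + ω_rod × AP, with AP = 0.3668 m along the rod.
Components: V_Px = −rω sinθ − a·ω_rod·sinφ = -2.4218 m/s;  V_Py = rω cosθ + a·ω_rod·cosφ = -0.16335 m/s.
|V_P| = √(V_Px² + V_Py²) = 2.4273 m/s.

2.43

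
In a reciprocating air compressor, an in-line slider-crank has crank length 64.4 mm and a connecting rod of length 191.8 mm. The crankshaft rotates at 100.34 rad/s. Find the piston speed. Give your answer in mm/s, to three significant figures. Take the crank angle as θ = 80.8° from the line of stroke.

ω = 100.3 rad/s
For an in-line slider-crank, x = r cosθ + √(L² − r² sin²θ), so v = −rω sinθ·[1 + r cosθ/√(L² − r² sin²θ)].
With r = 0.0644 m, L = 0.1918 m, θ = 80.8°: √(L² − r² sin²θ) = 0.18096 m.
v = −0.0644·100.3·0.98714·[1 + 0.0644·0.15988/0.18096] = -6.7417 m/s.
|v| = 6.7417 m/s = 6741.7 mm/s.

6740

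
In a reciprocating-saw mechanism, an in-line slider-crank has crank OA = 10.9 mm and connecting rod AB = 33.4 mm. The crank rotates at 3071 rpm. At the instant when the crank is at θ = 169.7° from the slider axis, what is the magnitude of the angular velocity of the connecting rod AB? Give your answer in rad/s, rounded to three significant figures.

103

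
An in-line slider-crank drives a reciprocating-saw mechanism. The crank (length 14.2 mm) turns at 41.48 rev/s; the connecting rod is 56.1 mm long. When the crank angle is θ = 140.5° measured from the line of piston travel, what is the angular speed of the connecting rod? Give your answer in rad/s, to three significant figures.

ω = 260.6 rad/s (converted from 41.48 rev/s).
The rod makes angle φ with the slider axis where L sinφ = r sinθ; differentiating, L cosφ·φ̇ = r ω cosθ.
L cosφ = √(L² − r² sin²θ) = 0.055368 m.
|ω_rod| = r ω |cosθ| / √(L² − r² sin²θ) = 0.0142·260.6·0.77162/0.055368 = 51.577 rad/s.

51.6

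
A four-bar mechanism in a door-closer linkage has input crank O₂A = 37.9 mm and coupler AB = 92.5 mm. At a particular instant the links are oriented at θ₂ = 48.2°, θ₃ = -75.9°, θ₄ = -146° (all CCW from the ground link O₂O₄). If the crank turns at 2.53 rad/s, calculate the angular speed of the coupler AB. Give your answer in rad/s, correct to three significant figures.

ω₂ = 2.53 rad/s
Differentiating the loop-closure r₂e^{iθ₂}+r₃e^{iθ₃}=r₁+r₄e^{iθ₄} gives r₂ω₂e^{iθ₂}+r₃ω₃e^{iθ₃}=r₄ω₄e^{iθ₄}.
Eliminating the other unknown: ω₃ = r₂ω₂ sin(θ₄−θ₂) / [r₃ sin(θ₃−θ₄)].
Numerator sine = +0.24531; denominator sine = +0.94029.
Result = 0.0379·2.53·(+0.24531) / (0.0925·(+0.94029)) = +0.27044 rad/s; magnitude 0.27044 rad/s.

0.270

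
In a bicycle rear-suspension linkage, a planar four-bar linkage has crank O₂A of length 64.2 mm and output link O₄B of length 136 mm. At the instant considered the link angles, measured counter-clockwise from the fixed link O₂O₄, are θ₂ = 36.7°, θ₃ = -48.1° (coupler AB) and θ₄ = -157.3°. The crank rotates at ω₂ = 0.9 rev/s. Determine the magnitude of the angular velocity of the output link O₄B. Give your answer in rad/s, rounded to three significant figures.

ω₂ = 5.655 rad/s (from 0.9 rev/s).
Differentiating the loop-closure r₂e^{iθ₂}+r₃e^{iθ₃}=r₁+r₄e^{iθ₄} gives r₂ω₂e^{iθ₂}+r₃ω₃e^{iθ₃}=r₄ω₄e^{iθ₄}.
Eliminating the other unknown: ω₄ = r₂ω₂ sin(θ₂−θ₃) / [r₄ sin(θ₄−θ₃)].
Numerator sine = +0.99588; denominator sine = -0.94438.
Result = 0.0642·5.655·(+0.99588) / (0.136·(-0.94438)) = -2.815 rad/s; magnitude 2.815 rad/s.

2.82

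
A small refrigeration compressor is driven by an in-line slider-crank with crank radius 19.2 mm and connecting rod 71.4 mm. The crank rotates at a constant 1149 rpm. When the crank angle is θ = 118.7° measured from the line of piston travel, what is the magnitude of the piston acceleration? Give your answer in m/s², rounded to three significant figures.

ω = 2π·1149/60 = 120.3 rad/s
x(θ) = r cosθ + √(L² − r² sin²θ); with ω constant, a = ω²·d²x/dθ².
d²x/dθ² = −r cosθ − r²(cos2θ)/√u − r⁴ sin²2θ/(4u^{3/2}),  u = L² − r² sin²θ = 0.00481433 m².
Substituting r = 0.0192 m, L = 0.0714 m, θ = 118.7°: d²x/dθ² = +0.012011 m.
a = ω²·d²x/dθ² = (120.3)²·(+0.012011) = +173.88 m/s²;  |a| = 173.88 m/s².

174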